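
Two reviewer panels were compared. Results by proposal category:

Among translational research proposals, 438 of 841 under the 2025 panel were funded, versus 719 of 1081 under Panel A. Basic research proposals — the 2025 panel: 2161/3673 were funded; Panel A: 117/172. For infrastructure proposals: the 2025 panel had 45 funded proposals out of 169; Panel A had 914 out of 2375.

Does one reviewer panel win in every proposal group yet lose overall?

Yes

Translational research: the 2025 panel 438/841 = 52.1%, Panel A 719/1081 = 66.5% → Panel A
Basic research: the 2025 panel 2161/3673 = 58.8%, Panel A 117/172 = 68.0% → Panel A
Infrastructure: the 2025 panel 45/169 = 26.6%, Panel A 914/2375 = 38.5% → Panel A
Overall: the 2025 panel 2644/4683 = 56.5%, Panel A 1750/3628 = 48.2% → the 2025 panel
Panel A wins each proposal group but the 2025 panel wins overall — the comparison reverses. Panel A's proposals skew toward infrastructure, which has a lower base rate.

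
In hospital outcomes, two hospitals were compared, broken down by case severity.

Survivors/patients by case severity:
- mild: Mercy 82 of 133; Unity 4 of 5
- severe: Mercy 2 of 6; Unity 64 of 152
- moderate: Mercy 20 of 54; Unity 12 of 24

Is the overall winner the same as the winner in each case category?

No

Mild: Mercy 82/133 = 61.7%, Unity 4/5 = 80.0% → Unity
Severe: Mercy 2/6 = 33.3%, Unity 64/152 = 42.1% → Unity
Moderate: Mercy 20/54 = 37.0%, Unity 12/24 = 50.0% → Unity
Overall: Mercy 104/193 = 53.9%, Unity 80/181 = 44.2% → Mercy
Unity wins each case group but Mercy wins overall — the comparison reverses. Unity's patients skew toward severe, which has a lower base rate.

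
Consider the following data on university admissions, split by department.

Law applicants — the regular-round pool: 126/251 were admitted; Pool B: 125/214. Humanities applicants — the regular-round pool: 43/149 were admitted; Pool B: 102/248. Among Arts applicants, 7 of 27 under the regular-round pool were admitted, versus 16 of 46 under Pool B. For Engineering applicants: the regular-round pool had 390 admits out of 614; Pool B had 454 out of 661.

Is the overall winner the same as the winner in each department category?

Law: the regular-round pool 126/251 = 50.2%, Pool B 125/214 = 58.4% → Pool B
Humanities: the regular-round pool 43/149 = 28.9%, Pool B 102/248 = 41.1% → Pool B
Arts: the regular-round pool 7/27 = 25.9%, Pool B 16/46 = 34.8% → Pool B
Engineering: the regular-round pool 390/614 = 63.5%, Pool B 454/661 = 68.7% → Pool B
Overall: the regular-round pool 566/1041 = 54.4%, Pool B 697/1169 = 59.6% → Pool B
Pool B wins overall and in every department group — no reversal.

Yes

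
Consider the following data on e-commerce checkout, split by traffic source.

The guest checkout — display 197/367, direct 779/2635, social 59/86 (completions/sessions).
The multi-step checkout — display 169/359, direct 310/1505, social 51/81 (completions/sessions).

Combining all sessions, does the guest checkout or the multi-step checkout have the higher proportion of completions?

the guest checkout

Display: the guest checkout 197/367 = 53.7%, the multi-step checkout 169/359 = 47.1% → the guest checkout
Direct: the guest checkout 779/2635 = 29.6%, the multi-step checkout 310/1505 = 20.6% → the guest checkout
Social: the guest checkout 59/86 = 68.6%, the multi-step checkout 51/81 = 63.0% → the guest checkout
Overall: the guest checkout 1035/3088 = 33.5%, the multi-step checkout 530/1945 = 27.2% → the guest checkout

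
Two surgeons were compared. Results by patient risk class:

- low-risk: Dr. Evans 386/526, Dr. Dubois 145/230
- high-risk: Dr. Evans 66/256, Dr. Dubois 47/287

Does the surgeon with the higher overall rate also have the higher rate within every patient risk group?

Low-risk: Dr. Evans 386/526 = 73.4%, Dr. Dubois 145/230 = 63.0% → Dr. Evans
High-risk: Dr. Evans 66/256 = 25.8%, Dr. Dubois 47/287 = 16.4% → Dr. Evans
Overall: Dr. Evans 452/782 = 57.8%, Dr. Dubois 192/517 = 37.1% → Dr. Evans
Dr. Evans wins overall and in every patient risk group — no reversal.

Yes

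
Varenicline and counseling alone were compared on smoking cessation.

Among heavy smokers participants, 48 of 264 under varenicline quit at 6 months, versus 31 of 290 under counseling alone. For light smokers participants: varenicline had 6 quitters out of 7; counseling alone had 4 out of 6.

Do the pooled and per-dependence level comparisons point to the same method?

Yes

Heavy smokers: varenicline 48/264 = 18.2%, counseling alone 31/290 = 10.7% → varenicline
Light smokers: varenicline 6/7 = 85.7%, counseling alone 4/6 = 66.7% → varenicline
Overall: varenicline 54/271 = 19.9%, counseling alone 35/296 = 11.8% → varenicline
Varenicline wins overall and in every dependence group — no reversal.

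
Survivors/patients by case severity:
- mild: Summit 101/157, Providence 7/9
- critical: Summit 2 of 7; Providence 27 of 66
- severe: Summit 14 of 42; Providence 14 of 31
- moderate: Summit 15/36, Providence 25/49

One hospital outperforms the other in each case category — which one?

Mild: Summit 101/157 = 64.3%, Providence 7/9 = 77.8% → Providence
Critical: Summit 2/7 = 28.6%, Providence 27/66 = 40.9% → Providence
Severe: Summit 14/42 = 33.3%, Providence 14/31 = 45.2% → Providence
Moderate: Summit 15/36 = 41.7%, Providence 25/49 = 51.0% → Providence
Providence has the higher rate in all 4 groups.

Providence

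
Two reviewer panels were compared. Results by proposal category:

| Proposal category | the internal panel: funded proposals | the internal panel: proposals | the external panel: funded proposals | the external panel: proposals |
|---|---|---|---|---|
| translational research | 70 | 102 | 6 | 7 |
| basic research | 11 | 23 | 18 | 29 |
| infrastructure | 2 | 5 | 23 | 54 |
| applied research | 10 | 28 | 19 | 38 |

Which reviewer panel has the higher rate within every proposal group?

Translational research: the internal panel 70/102 = 68.6%, the external panel 6/7 = 85.7% → the external panel
Basic research: the internal panel 11/23 = 47.8%, the external panel 18/29 = 62.1% → the external panel
Infrastructure: the internal panel 2/5 = 40.0%, the external panel 23/54 = 42.6% → the external panel
Applied research: the internal panel 10/28 = 35.7%, the external panel 19/38 = 50.0% → the external panel
The external panel has the higher rate in all 4 groups.

the external panel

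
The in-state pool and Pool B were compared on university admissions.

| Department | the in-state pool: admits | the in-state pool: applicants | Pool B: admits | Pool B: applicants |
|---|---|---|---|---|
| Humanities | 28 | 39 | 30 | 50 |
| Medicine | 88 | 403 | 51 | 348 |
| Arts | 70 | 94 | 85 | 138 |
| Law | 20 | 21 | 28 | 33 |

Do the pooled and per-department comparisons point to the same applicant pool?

Yes

Humanities: the in-state pool 28/39 = 71.8%, Pool B 30/50 = 60.0% → the in-state pool
Medicine: the in-state pool 88/403 = 21.8%, Pool B 51/348 = 14.7% → the in-state pool
Arts: the in-state pool 70/94 = 74.5%, Pool B 85/138 = 61.6% → the in-state pool
Law: the in-state pool 20/21 = 95.2%, Pool B 28/33 = 84.8% → the in-state pool
Overall: the in-state pool 206/557 = 37.0%, Pool B 194/569 = 34.1% → the in-state pool
The in-state pool wins overall and in every department group — no reversal.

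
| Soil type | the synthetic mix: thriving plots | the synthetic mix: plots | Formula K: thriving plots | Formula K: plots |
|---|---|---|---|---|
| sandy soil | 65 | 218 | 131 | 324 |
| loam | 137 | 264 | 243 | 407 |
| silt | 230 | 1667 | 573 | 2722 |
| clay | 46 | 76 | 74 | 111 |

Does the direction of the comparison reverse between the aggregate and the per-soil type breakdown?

Sandy soil: the synthetic mix 65/218 = 29.8%, Formula K 131/324 = 40.4% → Formula K
Loam: the synthetic mix 137/264 = 51.9%, Formula K 243/407 = 59.7% → Formula K
Silt: the synthetic mix 230/1667 = 13.8%, Formula K 573/2722 = 21.1% → Formula K
Clay: the synthetic mix 46/76 = 60.5%, Formula K 74/111 = 66.7% → Formula K
Overall: the synthetic mix 478/2225 = 21.5%, Formula K 1021/3564 = 28.6% → Formula K
Formula K wins overall and in every soil group — no reversal.

No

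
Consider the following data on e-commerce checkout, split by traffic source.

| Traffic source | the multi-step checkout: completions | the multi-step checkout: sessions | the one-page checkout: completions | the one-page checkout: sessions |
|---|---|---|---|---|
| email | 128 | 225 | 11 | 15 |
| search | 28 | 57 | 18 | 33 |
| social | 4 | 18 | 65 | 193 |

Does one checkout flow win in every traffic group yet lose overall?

Email: the multi-step checkout 128/225 = 56.9%, the one-page checkout 11/15 = 73.3% → the one-page checkout
Search: the multi-step checkout 28/57 = 49.1%, the one-page checkout 18/33 = 54.5% → the one-page checkout
Social: the multi-step checkout 4/18 = 22.2%, the one-page checkout 65/193 = 33.7% → the one-page checkout
Overall: the multi-step checkout 160/300 = 53.3%, the one-page checkout 94/241 = 39.0% → the multi-step checkout
The one-page checkout wins each traffic group but the multi-step checkout wins overall — the comparison reverses. The one-page checkout's sessions skew toward social, which has a lower base rate.

Yes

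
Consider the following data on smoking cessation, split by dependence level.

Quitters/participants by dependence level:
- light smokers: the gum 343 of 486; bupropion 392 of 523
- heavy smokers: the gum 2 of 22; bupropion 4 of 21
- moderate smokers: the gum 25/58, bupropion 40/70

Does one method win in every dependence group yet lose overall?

Light smokers: the gum 343/486 = 70.6%, bupropion 392/523 = 75.0% → bupropion
Heavy smokers: the gum 2/22 = 9.1%, bupropion 4/21 = 19.0% → bupropion
Moderate smokers: the gum 25/58 = 43.1%, bupropion 40/70 = 57.1% → bupropion
Overall: the gum 370/566 = 65.4%, bupropion 436/614 = 71.0% → bupropion
Bupropion wins overall and in every dependence group — no reversal.

No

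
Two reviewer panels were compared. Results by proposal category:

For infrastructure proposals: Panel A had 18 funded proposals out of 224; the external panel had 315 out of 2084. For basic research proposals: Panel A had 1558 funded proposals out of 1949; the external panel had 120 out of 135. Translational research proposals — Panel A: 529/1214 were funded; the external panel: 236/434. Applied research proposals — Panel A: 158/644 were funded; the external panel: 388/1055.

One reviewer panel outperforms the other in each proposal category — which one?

Infrastructure: Panel A 18/224 = 8.0%, the external panel 315/2084 = 15.1% → the external panel
Basic research: Panel A 1558/1949 = 79.9%, the external panel 120/135 = 88.9% → the external panel
Translational research: Panel A 529/1214 = 43.6%, the external panel 236/434 = 54.4% → the external panel
Applied research: Panel A 158/644 = 24.5%, the external panel 388/1055 = 36.8% → the external panel
The external panel has the higher rate in all 4 groups.

the external panel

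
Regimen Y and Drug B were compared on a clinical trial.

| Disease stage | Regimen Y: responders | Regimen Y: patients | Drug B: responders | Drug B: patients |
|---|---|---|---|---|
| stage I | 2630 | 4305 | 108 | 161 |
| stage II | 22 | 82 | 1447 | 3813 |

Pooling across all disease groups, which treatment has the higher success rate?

Stage I: Regimen Y 2630/4305 = 61.1%, Drug B 108/161 = 67.1% → Drug B
Stage II: Regimen Y 22/82 = 26.8%, Drug B 1447/3813 = 37.9% → Drug B
Overall: Regimen Y 2652/4387 = 60.5%, Drug B 1555/3974 = 39.1% → Regimen Y
(Drug B wins every disease group but Regimen Y wins overall — Drug B's patients skew toward the low-rate stage II group.)

Regimen Y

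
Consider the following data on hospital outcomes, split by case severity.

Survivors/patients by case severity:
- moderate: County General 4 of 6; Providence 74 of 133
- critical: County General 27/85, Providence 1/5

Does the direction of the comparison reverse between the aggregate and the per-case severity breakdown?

Yes

Moderate: County General 4/6 = 66.7%, Providence 74/133 = 55.6% → County General
Critical: County General 27/85 = 31.8%, Providence 1/5 = 20.0% → County General
Overall: County General 31/91 = 34.1%, Providence 75/138 = 54.3% → Providence
County General wins each case group but Providence wins overall — the comparison reverses. County General's patients skew toward critical, which has a lower base rate.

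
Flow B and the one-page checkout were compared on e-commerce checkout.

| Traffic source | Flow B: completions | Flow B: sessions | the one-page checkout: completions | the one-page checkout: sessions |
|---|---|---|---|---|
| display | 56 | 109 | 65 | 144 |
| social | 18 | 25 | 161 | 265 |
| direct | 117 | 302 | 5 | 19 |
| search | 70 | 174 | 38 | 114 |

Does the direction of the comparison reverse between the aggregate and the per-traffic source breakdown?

Display: Flow B 56/109 = 51.4%, the one-page checkout 65/144 = 45.1% → Flow B
Social: Flow B 18/25 = 72.0%, the one-page checkout 161/265 = 60.8% → Flow B
Direct: Flow B 117/302 = 38.7%, the one-page checkout 5/19 = 26.3% → Flow B
Search: Flow B 70/174 = 40.2%, the one-page checkout 38/114 = 33.3% → Flow B
Overall: Flow B 261/610 = 42.8%, the one-page checkout 269/542 = 49.6% → the one-page checkout
Flow B wins each traffic group but the one-page checkout wins overall — the comparison reverses. Flow B's sessions skew toward direct, which has a lower base rate.

Yes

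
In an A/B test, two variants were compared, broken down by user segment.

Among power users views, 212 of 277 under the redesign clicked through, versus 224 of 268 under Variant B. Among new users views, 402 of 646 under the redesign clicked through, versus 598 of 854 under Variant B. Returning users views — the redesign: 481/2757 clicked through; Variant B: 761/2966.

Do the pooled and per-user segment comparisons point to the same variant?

Power users: the redesign 212/277 = 76.5%, Variant B 224/268 = 83.6% → Variant B
New users: the redesign 402/646 = 62.2%, Variant B 598/854 = 70.0% → Variant B
Returning users: the redesign 481/2757 = 17.4%, Variant B 761/2966 = 25.7% → Variant B
Overall: the redesign 1095/3680 = 29.8%, Variant B 1583/4088 = 38.7% → Variant B
Variant B wins overall and in every user group — no reversal.

Yes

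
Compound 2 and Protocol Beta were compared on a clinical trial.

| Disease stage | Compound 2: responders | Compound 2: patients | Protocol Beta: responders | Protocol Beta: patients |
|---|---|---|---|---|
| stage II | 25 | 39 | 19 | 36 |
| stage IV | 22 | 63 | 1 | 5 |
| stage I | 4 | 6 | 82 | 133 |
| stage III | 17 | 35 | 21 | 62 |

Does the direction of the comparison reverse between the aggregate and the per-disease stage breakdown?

Yes

Stage II: Compound 2 25/39 = 64.1%, Protocol Beta 19/36 = 52.8% → Compound 2
Stage IV: Compound 2 22/63 = 34.9%, Protocol Beta 1/5 = 20.0% → Compound 2
Stage I: Compound 2 4/6 = 66.7%, Protocol Beta 82/133 = 61.7% → Compound 2
Stage III: Compound 2 17/35 = 48.6%, Protocol Beta 21/62 = 33.9% → Compound 2
Overall: Compound 2 68/143 = 47.6%, Protocol Beta 123/236 = 52.1% → Protocol Beta
Compound 2 wins each disease group but Protocol Beta wins overall — the comparison reverses. Compound 2's patients skew toward stage IV, which has a lower base rate.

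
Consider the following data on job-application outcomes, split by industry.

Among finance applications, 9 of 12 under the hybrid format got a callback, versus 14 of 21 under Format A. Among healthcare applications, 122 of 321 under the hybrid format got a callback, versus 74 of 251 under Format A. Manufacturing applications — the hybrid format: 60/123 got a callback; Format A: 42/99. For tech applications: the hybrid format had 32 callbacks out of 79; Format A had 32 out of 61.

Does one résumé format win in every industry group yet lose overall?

No

Finance: the hybrid format 9/12 = 75.0%, Format A 14/21 = 66.7% → the hybrid format
Healthcare: the hybrid format 122/321 = 38.0%, Format A 74/251 = 29.5% → the hybrid format
Manufacturing: the hybrid format 60/123 = 48.8%, Format A 42/99 = 42.4% → the hybrid format
Tech: the hybrid format 32/79 = 40.5%, Format A 32/61 = 52.5% → Format A
Overall: the hybrid format 223/535 = 41.7%, Format A 162/432 = 37.5% → the hybrid format
Neither sweeps: the hybrid format wins 3 of 4 groups, Format A wins 1. The hybrid format wins overall but not every group — no Simpson reversal.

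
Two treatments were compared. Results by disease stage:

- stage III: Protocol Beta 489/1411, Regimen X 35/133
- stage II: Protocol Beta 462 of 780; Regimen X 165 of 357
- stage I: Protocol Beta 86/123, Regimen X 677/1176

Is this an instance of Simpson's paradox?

Stage III: Protocol Beta 489/1411 = 34.7%, Regimen X 35/133 = 26.3% → Protocol Beta
Stage II: Protocol Beta 462/780 = 59.2%, Regimen X 165/357 = 46.2% → Protocol Beta
Stage I: Protocol Beta 86/123 = 69.9%, Regimen X 677/1176 = 57.6% → Protocol Beta
Overall: Protocol Beta 1037/2314 = 44.8%, Regimen X 877/1666 = 52.6% → Regimen X
Protocol Beta wins each disease group but Regimen X wins overall — the comparison reverses. Protocol Beta's patients skew toward stage III, which has a lower base rate.

Yes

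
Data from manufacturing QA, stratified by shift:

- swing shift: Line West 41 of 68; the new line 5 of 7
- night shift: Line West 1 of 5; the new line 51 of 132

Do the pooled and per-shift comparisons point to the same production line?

No

Swing shift: Line West 41/68 = 60.3%, the new line 5/7 = 71.4% → the new line
Night shift: Line West 1/5 = 20.0%, the new line 51/132 = 38.6% → the new line
Overall: Line West 42/73 = 57.5%, the new line 56/139 = 40.3% → Line West
The new line wins each shift group but Line West wins overall — the comparison reverses. The new line's units skew toward night shift, which has a lower base rate.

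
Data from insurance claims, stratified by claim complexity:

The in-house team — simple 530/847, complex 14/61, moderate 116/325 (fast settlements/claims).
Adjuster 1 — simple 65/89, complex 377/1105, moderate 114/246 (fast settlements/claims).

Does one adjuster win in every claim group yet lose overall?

Simple: the in-house team 530/847 = 62.6%, Adjuster 1 65/89 = 73.0% → Adjuster 1
Complex: the in-house team 14/61 = 23.0%, Adjuster 1 377/1105 = 34.1% → Adjuster 1
Moderate: the in-house team 116/325 = 35.7%, Adjuster 1 114/246 = 46.3% → Adjuster 1
Overall: the in-house team 660/1233 = 53.5%, Adjuster 1 556/1440 = 38.6% → the in-house team
Adjuster 1 wins each claim group but the in-house team wins overall — the comparison reverses. Adjuster 1's claims skew toward complex, which has a lower base rate.

Yes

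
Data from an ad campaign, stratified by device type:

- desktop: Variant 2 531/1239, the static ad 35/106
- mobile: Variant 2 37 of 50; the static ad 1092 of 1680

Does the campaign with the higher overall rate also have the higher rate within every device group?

Desktop: Variant 2 531/1239 = 42.9%, the static ad 35/106 = 33.0% → Variant 2
Mobile: Variant 2 37/50 = 74.0%, the static ad 1092/1680 = 65.0% → Variant 2
Overall: Variant 2 568/1289 = 44.1%, the static ad 1127/1786 = 63.1% → the static ad
Variant 2 wins each device group but the static ad wins overall — the comparison reverses. Variant 2's impressions skew toward desktop, which has a lower base rate.

No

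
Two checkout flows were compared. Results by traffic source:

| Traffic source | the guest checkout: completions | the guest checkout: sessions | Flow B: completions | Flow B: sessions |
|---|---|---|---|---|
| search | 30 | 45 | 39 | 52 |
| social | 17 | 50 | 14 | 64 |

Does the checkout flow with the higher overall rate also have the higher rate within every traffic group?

No

Search: the guest checkout 30/45 = 66.7%, Flow B 39/52 = 75.0% → Flow B
Social: the guest checkout 17/50 = 34.0%, Flow B 14/64 = 21.9% → the guest checkout
Overall: the guest checkout 47/95 = 49.5%, Flow B 53/116 = 45.7% → the guest checkout
Neither sweeps: the guest checkout wins 1 of 2 groups, Flow B wins 1. The guest checkout wins overall but not every group — no Simpson reversal.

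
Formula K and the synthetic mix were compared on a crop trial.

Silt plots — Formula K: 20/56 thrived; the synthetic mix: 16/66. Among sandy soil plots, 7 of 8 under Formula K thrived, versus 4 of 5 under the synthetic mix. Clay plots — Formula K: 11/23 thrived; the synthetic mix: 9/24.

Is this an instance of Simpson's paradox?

No

Silt: Formula K 20/56 = 35.7%, the synthetic mix 16/66 = 24.2% → Formula K
Sandy soil: Formula K 7/8 = 87.5%, the synthetic mix 4/5 = 80.0% → Formula K
Clay: Formula K 11/23 = 47.8%, the synthetic mix 9/24 = 37.5% → Formula K
Overall: Formula K 38/87 = 43.7%, the synthetic mix 29/95 = 30.5% → Formula K
Formula K wins overall and in every soil group — no reversal.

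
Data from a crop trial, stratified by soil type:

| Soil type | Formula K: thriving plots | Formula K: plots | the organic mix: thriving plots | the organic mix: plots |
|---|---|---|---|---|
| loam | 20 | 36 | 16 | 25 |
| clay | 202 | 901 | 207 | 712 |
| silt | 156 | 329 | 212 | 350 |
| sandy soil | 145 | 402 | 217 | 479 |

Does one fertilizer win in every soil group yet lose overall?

No

Loam: Formula K 20/36 = 55.6%, the organic mix 16/25 = 64.0% → the organic mix
Clay: Formula K 202/901 = 22.4%, the organic mix 207/712 = 29.1% → the organic mix
Silt: Formula K 156/329 = 47.4%, the organic mix 212/350 = 60.6% → the organic mix
Sandy soil: Formula K 145/402 = 36.1%, the organic mix 217/479 = 45.3% → the organic mix
Overall: Formula K 523/1668 = 31.4%, the organic mix 652/1566 = 41.6% → the organic mix
The organic mix wins overall and in every soil group — no reversal.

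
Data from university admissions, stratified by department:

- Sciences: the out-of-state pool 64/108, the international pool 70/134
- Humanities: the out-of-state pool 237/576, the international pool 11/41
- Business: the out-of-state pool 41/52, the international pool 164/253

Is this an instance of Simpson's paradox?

Sciences: the out-of-state pool 64/108 = 59.3%, the international pool 70/134 = 52.2% → the out-of-state pool
Humanities: the out-of-state pool 237/576 = 41.1%, the international pool 11/41 = 26.8% → the out-of-state pool
Business: the out-of-state pool 41/52 = 78.8%, the international pool 164/253 = 64.8% → the out-of-state pool
Overall: the out-of-state pool 342/736 = 46.5%, the international pool 245/428 = 57.2% → the international pool
The out-of-state pool wins each department group but the international pool wins overall — the comparison reverses. The out-of-state pool's applicants skew toward Humanities, which has a lower base rate.

Yes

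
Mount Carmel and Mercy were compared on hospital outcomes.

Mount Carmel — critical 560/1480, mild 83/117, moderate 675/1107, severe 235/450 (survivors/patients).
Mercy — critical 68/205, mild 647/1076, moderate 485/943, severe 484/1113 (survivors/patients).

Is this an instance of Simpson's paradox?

Critical: Mount Carmel 560/1480 = 37.8%, Mercy 68/205 = 33.2% → Mount Carmel
Mild: Mount Carmel 83/117 = 70.9%, Mercy 647/1076 = 60.1% → Mount Carmel
Moderate: Mount Carmel 675/1107 = 61.0%, Mercy 485/943 = 51.4% → Mount Carmel
Severe: Mount Carmel 235/450 = 52.2%, Mercy 484/1113 = 43.5% → Mount Carmel
Overall: Mount Carmel 1553/3154 = 49.2%, Mercy 1684/3337 = 50.5% → Mercy
Mount Carmel wins each case group but Mercy wins overall — the comparison reverses. Mount Carmel's patients skew toward critical, which has a lower base rate.

Yes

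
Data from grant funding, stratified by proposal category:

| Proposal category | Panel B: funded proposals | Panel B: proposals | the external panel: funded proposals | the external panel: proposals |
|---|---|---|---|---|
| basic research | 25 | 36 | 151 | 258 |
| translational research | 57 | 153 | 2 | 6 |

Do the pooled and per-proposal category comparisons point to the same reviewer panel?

Basic research: Panel B 25/36 = 69.4%, the external panel 151/258 = 58.5% → Panel B
Translational research: Panel B 57/153 = 37.3%, the external panel 2/6 = 33.3% → Panel B
Overall: Panel B 82/189 = 43.4%, the external panel 153/264 = 58.0% → the external panel
Panel B wins each proposal group but the external panel wins overall — the comparison reverses. Panel B's proposals skew toward translational research, which has a lower base rate.

No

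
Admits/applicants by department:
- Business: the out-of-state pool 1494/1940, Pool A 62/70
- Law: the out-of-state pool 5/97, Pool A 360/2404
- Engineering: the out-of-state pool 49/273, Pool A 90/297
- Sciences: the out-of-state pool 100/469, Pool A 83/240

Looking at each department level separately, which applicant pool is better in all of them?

Pool A

Business: the out-of-state pool 1494/1940 = 77.0%, Pool A 62/70 = 88.6% → Pool A
Law: the out-of-state pool 5/97 = 5.2%, Pool A 360/2404 = 15.0% → Pool A
Engineering: the out-of-state pool 49/273 = 17.9%, Pool A 90/297 = 30.3% → Pool A
Sciences: the out-of-state pool 100/469 = 21.3%, Pool A 83/240 = 34.6% → Pool A
Pool A has the higher rate in all 4 groups.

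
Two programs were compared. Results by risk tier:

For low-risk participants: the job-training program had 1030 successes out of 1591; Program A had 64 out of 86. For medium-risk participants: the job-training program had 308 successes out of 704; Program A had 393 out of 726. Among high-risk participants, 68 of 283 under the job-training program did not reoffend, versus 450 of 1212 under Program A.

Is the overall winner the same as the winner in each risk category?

No

Low-risk: the job-training program 1030/1591 = 64.7%, Program A 64/86 = 74.4% → Program A
Medium-risk: the job-training program 308/704 = 43.8%, Program A 393/726 = 54.1% → Program A
High-risk: the job-training program 68/283 = 24.0%, Program A 450/1212 = 37.1% → Program A
Overall: the job-training program 1406/2578 = 54.5%, Program A 907/2024 = 44.8% → the job-training program
Program A wins each risk group but the job-training program wins overall — the comparison reverses. Program A's participants skew toward high-risk, which has a lower base rate.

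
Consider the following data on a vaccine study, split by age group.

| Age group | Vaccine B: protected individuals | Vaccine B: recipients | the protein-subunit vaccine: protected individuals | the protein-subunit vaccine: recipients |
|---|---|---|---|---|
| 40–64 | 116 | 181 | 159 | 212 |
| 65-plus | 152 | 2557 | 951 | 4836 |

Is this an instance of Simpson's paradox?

No

40–64: Vaccine B 116/181 = 64.1%, the protein-subunit vaccine 159/212 = 75.0% → the protein-subunit vaccine
65-plus: Vaccine B 152/2557 = 5.9%, the protein-subunit vaccine 951/4836 = 19.7% → the protein-subunit vaccine
Overall: Vaccine B 268/2738 = 9.8%, the protein-subunit vaccine 1110/5048 = 22.0% → the protein-subunit vaccine
The protein-subunit vaccine wins overall and in every age group — no reversal.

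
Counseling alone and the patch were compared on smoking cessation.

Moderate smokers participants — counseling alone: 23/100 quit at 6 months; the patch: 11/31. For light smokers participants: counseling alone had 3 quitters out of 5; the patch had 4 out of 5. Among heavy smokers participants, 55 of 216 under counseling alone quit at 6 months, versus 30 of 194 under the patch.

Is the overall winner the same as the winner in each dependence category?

No

Moderate smokers: counseling alone 23/100 = 23.0%, the patch 11/31 = 35.5% → the patch
Light smokers: counseling alone 3/5 = 60.0%, the patch 4/5 = 80.0% → the patch
Heavy smokers: counseling alone 55/216 = 25.5%, the patch 30/194 = 15.5% → counseling alone
Overall: counseling alone 81/321 = 25.2%, the patch 45/230 = 19.6% → counseling alone
Neither sweeps: counseling alone wins 1 of 3 groups, the patch wins 2. Counseling alone wins overall but not every group — no Simpson reversal.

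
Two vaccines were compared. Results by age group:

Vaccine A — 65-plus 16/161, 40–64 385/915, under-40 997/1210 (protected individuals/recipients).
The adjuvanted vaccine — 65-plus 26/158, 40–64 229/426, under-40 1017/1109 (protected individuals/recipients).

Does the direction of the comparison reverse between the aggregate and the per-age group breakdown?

65-plus: Vaccine A 16/161 = 9.9%, the adjuvanted vaccine 26/158 = 16.5% → the adjuvanted vaccine
40–64: Vaccine A 385/915 = 42.1%, the adjuvanted vaccine 229/426 = 53.8% → the adjuvanted vaccine
Under-40: Vaccine A 997/1210 = 82.4%, the adjuvanted vaccine 1017/1109 = 91.7% → the adjuvanted vaccine
Overall: Vaccine A 1398/2286 = 61.2%, the adjuvanted vaccine 1272/1693 = 75.1% → the adjuvanted vaccine
The adjuvanted vaccine wins overall and in every age group — no reversal.

No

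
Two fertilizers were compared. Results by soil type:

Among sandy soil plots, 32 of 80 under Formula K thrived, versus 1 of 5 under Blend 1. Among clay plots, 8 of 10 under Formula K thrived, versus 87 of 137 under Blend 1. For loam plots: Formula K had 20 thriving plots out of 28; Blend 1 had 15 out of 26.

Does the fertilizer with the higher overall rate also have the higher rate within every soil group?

Sandy soil: Formula K 32/80 = 40.0%, Blend 1 1/5 = 20.0% → Formula K
Clay: Formula K 8/10 = 80.0%, Blend 1 87/137 = 63.5% → Formula K
Loam: Formula K 20/28 = 71.4%, Blend 1 15/26 = 57.7% → Formula K
Overall: Formula K 60/118 = 50.8%, Blend 1 103/168 = 61.3% → Blend 1
Formula K wins each soil group but Blend 1 wins overall — the comparison reverses. Formula K's plots skew toward sandy soil, which has a lower base rate.

No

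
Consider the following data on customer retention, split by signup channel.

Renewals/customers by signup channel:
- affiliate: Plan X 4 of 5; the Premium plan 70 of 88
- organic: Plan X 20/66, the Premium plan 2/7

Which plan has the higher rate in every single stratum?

Affiliate: Plan X 4/5 = 80.0%, the Premium plan 70/88 = 79.5% → Plan X
Organic: Plan X 20/66 = 30.3%, the Premium plan 2/7 = 28.6% → Plan X
Plan X has the higher rate in both groups.

Plan X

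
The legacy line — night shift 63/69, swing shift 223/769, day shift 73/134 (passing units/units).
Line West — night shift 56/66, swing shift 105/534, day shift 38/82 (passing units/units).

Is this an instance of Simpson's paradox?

Night shift: the legacy line 63/69 = 91.3%, Line West 56/66 = 84.8% → the legacy line
Swing shift: the legacy line 223/769 = 29.0%, Line West 105/534 = 19.7% → the legacy line
Day shift: the legacy line 73/134 = 54.5%, Line West 38/82 = 46.3% → the legacy line
Overall: the legacy line 359/972 = 36.9%, Line West 199/682 = 29.2% → the legacy line
The legacy line wins overall and in every shift group — no reversal.

No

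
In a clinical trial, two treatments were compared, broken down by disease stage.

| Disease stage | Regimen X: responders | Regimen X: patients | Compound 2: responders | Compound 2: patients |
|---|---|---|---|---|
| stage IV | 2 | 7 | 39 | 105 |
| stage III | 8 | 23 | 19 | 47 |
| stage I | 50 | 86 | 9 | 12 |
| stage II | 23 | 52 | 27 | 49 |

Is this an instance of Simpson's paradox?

Stage IV: Regimen X 2/7 = 28.6%, Compound 2 39/105 = 37.1% → Compound 2
Stage III: Regimen X 8/23 = 34.8%, Compound 2 19/47 = 40.4% → Compound 2
Stage I: Regimen X 50/86 = 58.1%, Compound 2 9/12 = 75.0% → Compound 2
Stage II: Regimen X 23/52 = 44.2%, Compound 2 27/49 = 55.1% → Compound 2
Overall: Regimen X 83/168 = 49.4%, Compound 2 94/213 = 44.1% → Regimen X
Compound 2 wins each disease group but Regimen X wins overall — the comparison reverses. Compound 2's patients skew toward stage IV, which has a lower base rate.

Yes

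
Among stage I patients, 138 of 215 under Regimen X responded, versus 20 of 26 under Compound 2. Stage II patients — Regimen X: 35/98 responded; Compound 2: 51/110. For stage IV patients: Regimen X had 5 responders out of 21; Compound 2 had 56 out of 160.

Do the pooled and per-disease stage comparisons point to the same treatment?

Stage I: Regimen X 138/215 = 64.2%, Compound 2 20/26 = 76.9% → Compound 2
Stage II: Regimen X 35/98 = 35.7%, Compound 2 51/110 = 46.4% → Compound 2
Stage IV: Regimen X 5/21 = 23.8%, Compound 2 56/160 = 35.0% → Compound 2
Overall: Regimen X 178/334 = 53.3%, Compound 2 127/296 = 42.9% → Regimen X
Compound 2 wins each disease group but Regimen X wins overall — the comparison reverses. Compound 2's patients skew toward stage IV, which has a lower base rate.

No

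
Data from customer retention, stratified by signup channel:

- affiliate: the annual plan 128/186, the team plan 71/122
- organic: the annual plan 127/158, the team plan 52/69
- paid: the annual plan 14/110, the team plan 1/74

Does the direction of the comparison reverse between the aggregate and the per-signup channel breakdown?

No

Affiliate: the annual plan 128/186 = 68.8%, the team plan 71/122 = 58.2% → the annual plan
Organic: the annual plan 127/158 = 80.4%, the team plan 52/69 = 75.4% → the annual plan
Paid: the annual plan 14/110 = 12.7%, the team plan 1/74 = 1.4% → the annual plan
Overall: the annual plan 269/454 = 59.3%, the team plan 124/265 = 46.8% → the annual plan
The annual plan wins overall and in every signup group — no reversal.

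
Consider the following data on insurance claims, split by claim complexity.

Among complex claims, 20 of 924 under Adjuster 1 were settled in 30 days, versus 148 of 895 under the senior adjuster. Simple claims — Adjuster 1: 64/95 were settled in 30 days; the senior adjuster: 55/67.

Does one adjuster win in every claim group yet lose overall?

Complex: Adjuster 1 20/924 = 2.2%, the senior adjuster 148/895 = 16.5% → the senior adjuster
Simple: Adjuster 1 64/95 = 67.4%, the senior adjuster 55/67 = 82.1% → the senior adjuster
Overall: Adjuster 1 84/1019 = 8.2%, the senior adjuster 203/962 = 21.1% → the senior adjuster
The senior adjuster wins overall and in every claim group — no reversal.

No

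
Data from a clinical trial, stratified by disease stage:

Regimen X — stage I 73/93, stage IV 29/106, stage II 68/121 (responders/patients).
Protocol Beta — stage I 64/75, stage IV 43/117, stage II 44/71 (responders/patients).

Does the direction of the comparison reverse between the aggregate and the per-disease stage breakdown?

No

Stage I: Regimen X 73/93 = 78.5%, Protocol Beta 64/75 = 85.3% → Protocol Beta
Stage IV: Regimen X 29/106 = 27.4%, Protocol Beta 43/117 = 36.8% → Protocol Beta
Stage II: Regimen X 68/121 = 56.2%, Protocol Beta 44/71 = 62.0% → Protocol Beta
Overall: Regimen X 170/320 = 53.1%, Protocol Beta 151/263 = 57.4% → Protocol Beta
Protocol Beta wins overall and in every disease group — no reversal.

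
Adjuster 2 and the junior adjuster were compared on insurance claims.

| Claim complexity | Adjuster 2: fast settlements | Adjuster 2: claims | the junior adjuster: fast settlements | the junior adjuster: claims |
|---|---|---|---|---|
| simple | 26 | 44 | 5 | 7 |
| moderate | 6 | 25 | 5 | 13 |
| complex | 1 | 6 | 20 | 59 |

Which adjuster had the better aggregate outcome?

Simple: Adjuster 2 26/44 = 59.1%, the junior adjuster 5/7 = 71.4% → the junior adjuster
Moderate: Adjuster 2 6/25 = 24.0%, the junior adjuster 5/13 = 38.5% → the junior adjuster
Complex: Adjuster 2 1/6 = 16.7%, the junior adjuster 20/59 = 33.9% → the junior adjuster
Overall: Adjuster 2 33/75 = 44.0%, the junior adjuster 30/79 = 38.0% → Adjuster 2
(The junior adjuster wins every claim group but Adjuster 2 wins overall — the junior adjuster's claims skew toward the low-rate complex group.)

Adjuster 2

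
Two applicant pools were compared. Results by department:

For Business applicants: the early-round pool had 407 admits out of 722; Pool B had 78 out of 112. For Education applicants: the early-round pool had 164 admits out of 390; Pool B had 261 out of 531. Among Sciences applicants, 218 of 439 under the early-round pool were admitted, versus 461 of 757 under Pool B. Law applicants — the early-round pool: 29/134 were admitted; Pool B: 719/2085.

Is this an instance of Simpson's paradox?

Yes

Business: the early-round pool 407/722 = 56.4%, Pool B 78/112 = 69.6% → Pool B
Education: the early-round pool 164/390 = 42.1%, Pool B 261/531 = 49.2% → Pool B
Sciences: the early-round pool 218/439 = 49.7%, Pool B 461/757 = 60.9% → Pool B
Law: the early-round pool 29/134 = 21.6%, Pool B 719/2085 = 34.5% → Pool B
Overall: the early-round pool 818/1685 = 48.5%, Pool B 1519/3485 = 43.6% → the early-round pool
Pool B wins each department group but the early-round pool wins overall — the comparison reverses. Pool B's applicants skew toward Law, which has a lower base rate.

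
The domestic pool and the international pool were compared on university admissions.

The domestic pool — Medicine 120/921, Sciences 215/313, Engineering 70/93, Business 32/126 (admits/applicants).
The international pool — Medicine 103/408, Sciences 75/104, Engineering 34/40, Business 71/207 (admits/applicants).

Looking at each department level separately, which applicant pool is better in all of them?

the international pool

Medicine: the domestic pool 120/921 = 13.0%, the international pool 103/408 = 25.2% → the international pool
Sciences: the domestic pool 215/313 = 68.7%, the international pool 75/104 = 72.1% → the international pool
Engineering: the domestic pool 70/93 = 75.3%, the international pool 34/40 = 85.0% → the international pool
Business: the domestic pool 32/126 = 25.4%, the international pool 71/207 = 34.3% → the international pool
The international pool has the higher rate in all 4 groups.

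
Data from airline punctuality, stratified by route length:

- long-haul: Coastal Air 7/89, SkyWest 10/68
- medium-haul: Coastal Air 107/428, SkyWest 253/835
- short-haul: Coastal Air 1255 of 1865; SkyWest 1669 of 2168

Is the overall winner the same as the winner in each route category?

Yes

Long-haul: Coastal Air 7/89 = 7.9%, SkyWest 10/68 = 14.7% → SkyWest
Medium-haul: Coastal Air 107/428 = 25.0%, SkyWest 253/835 = 30.3% → SkyWest
Short-haul: Coastal Air 1255/1865 = 67.3%, SkyWest 1669/2168 = 77.0% → SkyWest
Overall: Coastal Air 1369/2382 = 57.5%, SkyWest 1932/3071 = 62.9% → SkyWest
SkyWest wins overall and in every route group — no reversal.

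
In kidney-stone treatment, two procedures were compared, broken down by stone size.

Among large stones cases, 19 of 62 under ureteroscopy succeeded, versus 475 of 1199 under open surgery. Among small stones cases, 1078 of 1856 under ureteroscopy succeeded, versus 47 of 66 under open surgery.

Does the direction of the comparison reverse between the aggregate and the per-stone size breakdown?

Yes

Large stones: ureteroscopy 19/62 = 30.6%, open surgery 475/1199 = 39.6% → open surgery
Small stones: ureteroscopy 1078/1856 = 58.1%, open surgery 47/66 = 71.2% → open surgery
Overall: ureteroscopy 1097/1918 = 57.2%, open surgery 522/1265 = 41.3% → ureteroscopy
Open surgery wins each stone group but ureteroscopy wins overall — the comparison reverses. Open surgery's cases skew toward large stones, which has a lower base rate.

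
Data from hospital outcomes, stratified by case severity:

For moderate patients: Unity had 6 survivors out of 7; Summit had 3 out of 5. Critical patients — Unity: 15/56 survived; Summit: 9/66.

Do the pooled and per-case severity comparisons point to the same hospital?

Moderate: Unity 6/7 = 85.7%, Summit 3/5 = 60.0% → Unity
Critical: Unity 15/56 = 26.8%, Summit 9/66 = 13.6% → Unity
Overall: Unity 21/63 = 33.3%, Summit 12/71 = 16.9% → Unity
Unity wins overall and in every case group — no reversal.

Yes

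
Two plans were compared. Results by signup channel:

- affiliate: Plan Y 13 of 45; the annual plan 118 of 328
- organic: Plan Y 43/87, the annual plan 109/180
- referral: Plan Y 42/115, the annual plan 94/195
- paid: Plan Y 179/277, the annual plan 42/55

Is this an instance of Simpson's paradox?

Affiliate: Plan Y 13/45 = 28.9%, the annual plan 118/328 = 36.0% → the annual plan
Organic: Plan Y 43/87 = 49.4%, the annual plan 109/180 = 60.6% → the annual plan
Referral: Plan Y 42/115 = 36.5%, the annual plan 94/195 = 48.2% → the annual plan
Paid: Plan Y 179/277 = 64.6%, the annual plan 42/55 = 76.4% → the annual plan
Overall: Plan Y 277/524 = 52.9%, the annual plan 363/758 = 47.9% → Plan Y
The annual plan wins each signup group but Plan Y wins overall — the comparison reverses. The annual plan's customers skew toward affiliate, which has a lower base rate.

Yes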